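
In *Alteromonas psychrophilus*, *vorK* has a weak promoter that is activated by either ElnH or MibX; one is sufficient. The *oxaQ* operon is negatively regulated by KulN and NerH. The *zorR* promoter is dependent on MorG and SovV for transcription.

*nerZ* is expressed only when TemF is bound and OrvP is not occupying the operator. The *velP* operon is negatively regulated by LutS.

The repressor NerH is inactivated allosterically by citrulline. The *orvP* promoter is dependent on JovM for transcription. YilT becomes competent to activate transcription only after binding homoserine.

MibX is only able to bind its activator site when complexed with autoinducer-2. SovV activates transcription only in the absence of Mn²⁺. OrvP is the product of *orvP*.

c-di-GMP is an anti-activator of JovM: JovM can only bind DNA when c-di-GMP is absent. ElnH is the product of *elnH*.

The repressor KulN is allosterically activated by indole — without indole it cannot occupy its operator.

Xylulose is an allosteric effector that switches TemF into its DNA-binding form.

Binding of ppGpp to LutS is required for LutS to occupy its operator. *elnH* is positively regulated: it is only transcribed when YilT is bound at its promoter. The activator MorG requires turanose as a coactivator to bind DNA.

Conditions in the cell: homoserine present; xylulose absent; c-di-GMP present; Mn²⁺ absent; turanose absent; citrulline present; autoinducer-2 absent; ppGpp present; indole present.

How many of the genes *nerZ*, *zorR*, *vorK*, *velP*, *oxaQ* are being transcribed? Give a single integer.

1

c-di-GMP is present, so JovM is inactive.
Required activator JovM is absent, so *orvP* is not transcribed.
So OrvP is not produced.
Xylulose is absent, so TemF is inactive.
Required activator TemF is absent, so *nerZ* is not transcribed.
→ *nerZ* is OFF.
Turanose is absent, so MorG is inactive.
Mn²⁺ is absent, so SovV is active.
Required activator MorG is absent, so *zorR* is not transcribed.
→ *zorR* is OFF.
Homoserine is present, so YilT is active.
No repressor is bound and YilT is active, so *elnH* is transcribed.
So ElnH is produced and active.
Autoinducer-2 is absent, so MibX is inactive.
Activator ElnH is present, so *vorK* is transcribed.
→ *vorK* is ON.
ppGpp is present, so LutS is active.
With repressor LutS bound, *velP* is not transcribed.
→ *velP* is OFF.
Indole is present, so KulN is active.
Citrulline is present, so NerH is inactive.
With repressor KulN bound, *oxaQ* is not transcribed.
→ *oxaQ* is OFF.
1 of the 5 genes is transcribed.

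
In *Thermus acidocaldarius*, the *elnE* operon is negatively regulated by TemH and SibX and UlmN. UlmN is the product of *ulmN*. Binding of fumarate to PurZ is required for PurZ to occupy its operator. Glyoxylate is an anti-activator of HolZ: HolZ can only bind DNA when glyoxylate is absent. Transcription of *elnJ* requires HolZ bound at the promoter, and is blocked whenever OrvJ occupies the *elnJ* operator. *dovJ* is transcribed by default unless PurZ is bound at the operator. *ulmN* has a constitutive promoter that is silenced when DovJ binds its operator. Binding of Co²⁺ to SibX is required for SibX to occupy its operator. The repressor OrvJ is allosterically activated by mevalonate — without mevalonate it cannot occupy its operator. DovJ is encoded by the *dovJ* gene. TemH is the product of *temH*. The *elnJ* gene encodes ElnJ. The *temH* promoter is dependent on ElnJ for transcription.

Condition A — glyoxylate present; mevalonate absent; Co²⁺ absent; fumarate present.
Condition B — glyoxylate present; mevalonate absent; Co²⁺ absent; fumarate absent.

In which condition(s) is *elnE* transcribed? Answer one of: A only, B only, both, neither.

Condition A:
Glyoxylate is present, so HolZ is inactive.
Mevalonate is absent, so OrvJ is inactive.
Required activator HolZ is absent, so *elnJ* is not transcribed.
So ElnJ is not produced.
Required activator ElnJ is absent, so *temH* is not transcribed.
So TemH is not produced.
Co²⁺ is absent, so SibX is inactive.
Fumarate is present, so PurZ is active.
With repressor PurZ bound, *dovJ* is not transcribed.
So DovJ is not produced.
With no repressor bound, *ulmN* is transcribed.
So UlmN is produced and active.
With repressor UlmN bound, *elnE* is not transcribed.
→ *elnE* is OFF in A.
Condition B:
Glyoxylate is present, so HolZ is inactive.
Mevalonate is absent, so OrvJ is inactive.
Required activator HolZ is absent, so *elnJ* is not transcribed.
So ElnJ is not produced.
Required activator ElnJ is absent, so *temH* is not transcribed.
So TemH is not produced.
Co²⁺ is absent, so SibX is inactive.
Fumarate is absent, so PurZ is inactive.
With no repressor bound, *dovJ* is transcribed.
So DovJ is produced and active.
With repressor DovJ bound, *ulmN* is not transcribed.
So UlmN is not produced.
With no repressor bound, *elnE* is transcribed.
→ *elnE* is ON in B.

B only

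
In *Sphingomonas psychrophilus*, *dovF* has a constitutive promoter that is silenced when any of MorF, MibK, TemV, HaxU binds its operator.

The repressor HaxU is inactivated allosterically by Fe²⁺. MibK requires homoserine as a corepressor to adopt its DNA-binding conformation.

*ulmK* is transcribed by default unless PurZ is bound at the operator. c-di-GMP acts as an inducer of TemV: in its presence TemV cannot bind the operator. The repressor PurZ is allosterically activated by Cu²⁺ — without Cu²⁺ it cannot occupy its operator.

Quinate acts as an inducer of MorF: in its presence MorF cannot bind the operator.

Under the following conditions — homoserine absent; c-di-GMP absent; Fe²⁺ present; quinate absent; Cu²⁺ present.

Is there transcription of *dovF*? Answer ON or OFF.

Quinate is absent, so MorF is active.
Homoserine is absent, so MibK is inactive.
c-di-GMP is absent, so TemV is active.
Fe²⁺ is present, so HaxU is inactive.
With repressor MorF bound, *dovF* is not transcribed.

OFF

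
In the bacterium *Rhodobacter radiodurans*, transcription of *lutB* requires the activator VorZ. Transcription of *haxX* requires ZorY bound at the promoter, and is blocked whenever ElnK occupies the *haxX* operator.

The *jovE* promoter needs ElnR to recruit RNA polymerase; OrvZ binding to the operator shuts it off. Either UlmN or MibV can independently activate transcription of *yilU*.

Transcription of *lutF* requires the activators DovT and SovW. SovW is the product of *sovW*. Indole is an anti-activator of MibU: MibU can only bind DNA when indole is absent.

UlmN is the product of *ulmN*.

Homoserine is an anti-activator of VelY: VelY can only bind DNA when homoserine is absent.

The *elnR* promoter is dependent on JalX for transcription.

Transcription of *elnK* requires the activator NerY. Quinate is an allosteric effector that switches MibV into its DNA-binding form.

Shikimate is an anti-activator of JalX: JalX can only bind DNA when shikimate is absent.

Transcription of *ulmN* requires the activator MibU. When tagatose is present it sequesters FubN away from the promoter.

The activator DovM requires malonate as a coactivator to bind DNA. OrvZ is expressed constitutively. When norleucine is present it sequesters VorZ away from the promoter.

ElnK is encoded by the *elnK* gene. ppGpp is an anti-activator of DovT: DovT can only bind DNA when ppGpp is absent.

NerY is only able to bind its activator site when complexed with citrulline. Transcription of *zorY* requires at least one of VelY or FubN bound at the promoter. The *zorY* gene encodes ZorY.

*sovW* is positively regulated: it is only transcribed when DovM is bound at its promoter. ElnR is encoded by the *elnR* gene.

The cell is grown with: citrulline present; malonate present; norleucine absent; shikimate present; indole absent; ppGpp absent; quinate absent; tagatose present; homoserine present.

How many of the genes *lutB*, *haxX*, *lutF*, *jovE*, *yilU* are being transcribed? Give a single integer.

Norleucine is absent, so VorZ is active.
No repressor is bound and VorZ is active, so *lutB* is transcribed.
→ *lutB* is ON.
Homoserine is present, so VelY is inactive.
Tagatose is present, so FubN is inactive.
No activator is available at the *zorY* promoter, so *zorY* is not transcribed.
So ZorY is not produced.
Citrulline is present, so NerY is active.
No repressor is bound and NerY is active, so *elnK* is transcribed.
So ElnK is produced and active.
With repressor ElnK bound, *haxX* is not transcribed.
→ *haxX* is OFF.
ppGpp is absent, so DovT is active.
Malonate is present, so DovM is active.
No repressor is bound and DovM is active, so *sovW* is transcribed.
So SovW is produced and active.
No repressor is bound and DovT and SovW are active, so *lutF* is transcribed.
→ *lutF* is ON.
OrvZ is produced constitutively and is active.
Shikimate is present, so JalX is inactive.
Required activator JalX is absent, so *elnR* is not transcribed.
So ElnR is not produced.
With repressor OrvZ bound, *jovE* is not transcribed.
→ *jovE* is OFF.
Indole is absent, so MibU is active.
No repressor is bound and MibU is active, so *ulmN* is transcribed.
So UlmN is produced and active.
Quinate is absent, so MibV is inactive.
Activator UlmN is present, so *yilU* is transcribed.
→ *yilU* is ON.
3 of the 5 genes are transcribed.

3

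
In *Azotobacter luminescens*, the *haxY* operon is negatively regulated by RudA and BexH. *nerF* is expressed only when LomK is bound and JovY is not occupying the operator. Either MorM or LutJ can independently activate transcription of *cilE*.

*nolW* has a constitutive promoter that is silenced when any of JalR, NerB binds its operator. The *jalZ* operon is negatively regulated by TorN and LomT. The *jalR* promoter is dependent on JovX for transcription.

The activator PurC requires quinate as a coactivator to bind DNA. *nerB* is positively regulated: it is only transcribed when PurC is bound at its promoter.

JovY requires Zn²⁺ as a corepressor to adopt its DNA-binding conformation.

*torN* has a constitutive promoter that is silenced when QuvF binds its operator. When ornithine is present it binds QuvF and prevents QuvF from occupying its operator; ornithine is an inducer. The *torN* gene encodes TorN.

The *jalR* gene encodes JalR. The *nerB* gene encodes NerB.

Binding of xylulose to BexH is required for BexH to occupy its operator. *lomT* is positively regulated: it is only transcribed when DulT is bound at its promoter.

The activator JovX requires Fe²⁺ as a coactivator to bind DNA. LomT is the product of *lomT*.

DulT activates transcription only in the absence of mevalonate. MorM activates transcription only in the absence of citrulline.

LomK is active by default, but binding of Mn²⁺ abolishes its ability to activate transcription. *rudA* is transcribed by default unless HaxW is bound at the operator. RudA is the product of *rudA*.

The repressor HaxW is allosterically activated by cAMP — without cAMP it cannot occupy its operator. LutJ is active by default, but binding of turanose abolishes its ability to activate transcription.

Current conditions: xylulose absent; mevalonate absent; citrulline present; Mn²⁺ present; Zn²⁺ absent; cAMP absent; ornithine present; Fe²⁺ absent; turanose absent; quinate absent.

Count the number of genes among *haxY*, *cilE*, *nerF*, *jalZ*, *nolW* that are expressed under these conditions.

2

cAMP is absent, so HaxW is inactive.
With no repressor bound, *rudA* is transcribed.
So RudA is produced and active.
Xylulose is absent, so BexH is inactive.
With repressor RudA bound, *haxY* is not transcribed.
→ *haxY* is OFF.
Citrulline is present, so MorM is inactive.
Turanose is absent, so LutJ is active.
Activator LutJ is present, so *cilE* is transcribed.
→ *cilE* is ON.
Mn²⁺ is present, so LomK is inactive.
Zn²⁺ is absent, so JovY is inactive.
Required activator LomK is absent, so *nerF* is not transcribed.
→ *nerF* is OFF.
Ornithine is present, so QuvF is inactive.
With no repressor bound, *torN* is transcribed.
So TorN is produced and active.
Mevalonate is absent, so DulT is active.
No repressor is bound and DulT is active, so *lomT* is transcribed.
So LomT is produced and active.
With repressor TorN bound, *jalZ* is not transcribed.
→ *jalZ* is OFF.
Fe²⁺ is absent, so JovX is inactive.
Required activator JovX is absent, so *jalR* is not transcribed.
So JalR is not produced.
Quinate is absent, so PurC is inactive.
Required activator PurC is absent, so *nerB* is not transcribed.
So NerB is not produced.
With no repressor bound, *nolW* is transcribed.
→ *nolW* is ON.
2 of the 5 genes are transcribed.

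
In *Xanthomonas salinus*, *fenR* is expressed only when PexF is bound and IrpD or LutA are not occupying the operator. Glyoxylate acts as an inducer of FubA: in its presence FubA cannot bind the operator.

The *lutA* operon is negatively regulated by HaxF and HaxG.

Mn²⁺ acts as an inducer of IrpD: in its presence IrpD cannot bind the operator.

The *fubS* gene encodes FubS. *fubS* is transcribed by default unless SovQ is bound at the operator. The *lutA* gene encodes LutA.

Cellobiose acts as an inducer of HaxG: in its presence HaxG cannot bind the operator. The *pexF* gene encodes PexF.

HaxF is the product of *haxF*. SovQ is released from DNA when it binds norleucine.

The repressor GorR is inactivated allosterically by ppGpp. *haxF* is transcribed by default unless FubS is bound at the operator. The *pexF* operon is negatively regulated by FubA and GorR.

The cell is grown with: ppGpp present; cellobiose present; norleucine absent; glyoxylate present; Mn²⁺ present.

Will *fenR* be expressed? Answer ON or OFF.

Mn²⁺ is present, so IrpD is inactive.
Glyoxylate is present, so FubA is inactive.
ppGpp is present, so GorR is inactive.
With no repressor bound, *pexF* is transcribed.
So PexF is produced and active.
Norleucine is absent, so SovQ is active.
With repressor SovQ bound, *fubS* is not transcribed.
So FubS is not produced.
With no repressor bound, *haxF* is transcribed.
So HaxF is produced and active.
Cellobiose is present, so HaxG is inactive.
With repressor HaxF bound, *lutA* is not transcribed.
So LutA is not produced.
No repressor is bound and PexF is active, so *fenR* is transcribed.

ON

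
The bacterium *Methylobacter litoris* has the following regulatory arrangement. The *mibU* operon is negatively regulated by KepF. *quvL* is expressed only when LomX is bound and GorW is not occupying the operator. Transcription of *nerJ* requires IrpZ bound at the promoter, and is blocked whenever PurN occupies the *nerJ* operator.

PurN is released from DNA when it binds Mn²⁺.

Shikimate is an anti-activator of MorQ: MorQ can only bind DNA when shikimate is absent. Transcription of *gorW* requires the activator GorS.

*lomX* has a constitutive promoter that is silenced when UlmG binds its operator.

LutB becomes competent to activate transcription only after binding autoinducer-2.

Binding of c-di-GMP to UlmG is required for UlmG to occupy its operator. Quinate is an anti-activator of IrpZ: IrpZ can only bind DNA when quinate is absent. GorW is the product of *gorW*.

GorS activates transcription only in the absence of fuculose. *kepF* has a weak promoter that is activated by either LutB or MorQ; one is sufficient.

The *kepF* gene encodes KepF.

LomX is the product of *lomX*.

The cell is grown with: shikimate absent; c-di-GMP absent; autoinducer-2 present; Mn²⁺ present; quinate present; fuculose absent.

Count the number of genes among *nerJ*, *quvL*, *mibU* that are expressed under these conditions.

0

Quinate is present, so IrpZ is inactive.
Mn²⁺ is present, so PurN is inactive.
Required activator IrpZ is absent, so *nerJ* is not transcribed.
→ *nerJ* is OFF.
Fuculose is absent, so GorS is active.
No repressor is bound and GorS is active, so *gorW* is transcribed.
So GorW is produced and active.
c-di-GMP is absent, so UlmG is inactive.
With no repressor bound, *lomX* is transcribed.
So LomX is produced and active.
With repressor GorW bound, *quvL* is not transcribed.
→ *quvL* is OFF.
Autoinducer-2 is present, so LutB is active.
Shikimate is absent, so MorQ is active.
Activator LutB is present, so *kepF* is transcribed.
So KepF is produced and active.
With repressor KepF bound, *mibU* is not transcribed.
→ *mibU* is OFF.
0 of the 3 genes are transcribed.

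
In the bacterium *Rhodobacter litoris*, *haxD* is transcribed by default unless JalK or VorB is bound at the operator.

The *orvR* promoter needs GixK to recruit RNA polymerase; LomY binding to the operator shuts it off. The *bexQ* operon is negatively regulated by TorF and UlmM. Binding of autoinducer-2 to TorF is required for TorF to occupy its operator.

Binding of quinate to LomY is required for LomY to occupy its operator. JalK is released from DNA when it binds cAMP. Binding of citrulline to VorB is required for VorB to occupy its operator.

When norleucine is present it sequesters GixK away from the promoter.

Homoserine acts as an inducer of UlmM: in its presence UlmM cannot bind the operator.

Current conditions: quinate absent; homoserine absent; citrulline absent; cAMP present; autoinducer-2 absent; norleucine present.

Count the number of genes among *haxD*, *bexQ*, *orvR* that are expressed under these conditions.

1

cAMP is present, so JalK is inactive.
Citrulline is absent, so VorB is inactive.
With no repressor bound, *haxD* is transcribed.
→ *haxD* is ON.
Autoinducer-2 is absent, so TorF is inactive.
Homoserine is absent, so UlmM is active.
With repressor UlmM bound, *bexQ* is not transcribed.
→ *bexQ* is OFF.
Quinate is absent, so LomY is inactive.
Norleucine is present, so GixK is inactive.
Required activator GixK is absent, so *orvR* is not transcribed.
→ *orvR* is OFF.
1 of the 3 genes is transcribed.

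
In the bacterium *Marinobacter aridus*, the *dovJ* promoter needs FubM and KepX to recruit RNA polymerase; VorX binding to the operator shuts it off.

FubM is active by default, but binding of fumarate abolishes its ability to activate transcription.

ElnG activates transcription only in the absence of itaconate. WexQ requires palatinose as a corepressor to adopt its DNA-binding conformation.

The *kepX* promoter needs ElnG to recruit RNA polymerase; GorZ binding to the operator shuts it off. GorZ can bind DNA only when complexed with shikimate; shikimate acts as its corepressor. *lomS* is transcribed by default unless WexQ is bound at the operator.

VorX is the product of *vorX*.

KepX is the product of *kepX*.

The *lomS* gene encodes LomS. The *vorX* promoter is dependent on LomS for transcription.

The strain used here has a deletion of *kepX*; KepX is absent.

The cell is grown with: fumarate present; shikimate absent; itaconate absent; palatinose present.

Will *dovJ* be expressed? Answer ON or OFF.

Fumarate is present, so FubM is inactive.
KepX is non-functional in this strain, so it has no effect.
Palatinose is present, so WexQ is active.
With repressor WexQ bound, *lomS* is not transcribed.
So LomS is not produced.
Required activator LomS is absent, so *vorX* is not transcribed.
So VorX is not produced.
Required activator FubM is absent, so *dovJ* is not transcribed.

OFF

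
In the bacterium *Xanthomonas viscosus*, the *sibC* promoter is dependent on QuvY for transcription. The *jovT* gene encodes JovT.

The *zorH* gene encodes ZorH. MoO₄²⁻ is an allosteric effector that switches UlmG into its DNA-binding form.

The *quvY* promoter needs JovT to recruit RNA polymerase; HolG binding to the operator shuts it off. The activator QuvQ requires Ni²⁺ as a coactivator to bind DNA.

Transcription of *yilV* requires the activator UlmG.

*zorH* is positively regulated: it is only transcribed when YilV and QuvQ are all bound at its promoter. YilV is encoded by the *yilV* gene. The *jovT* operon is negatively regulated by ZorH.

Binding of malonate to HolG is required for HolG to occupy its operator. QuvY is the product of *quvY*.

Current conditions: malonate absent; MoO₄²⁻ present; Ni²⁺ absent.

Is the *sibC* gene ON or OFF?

MoO₄²⁻ is present, so UlmG is active.
No repressor is bound and UlmG is active, so *yilV* is transcribed.
So YilV is produced and active.
Ni²⁺ is absent, so QuvQ is inactive.
Required activator QuvQ is absent, so *zorH* is not transcribed.
So ZorH is not produced.
With no repressor bound, *jovT* is transcribed.
So JovT is produced and active.
Malonate is absent, so HolG is inactive.
No repressor is bound and JovT is active, so *quvY* is transcribed.
So QuvY is produced and active.
No repressor is bound and QuvY is active, so *sibC* is transcribed.

ON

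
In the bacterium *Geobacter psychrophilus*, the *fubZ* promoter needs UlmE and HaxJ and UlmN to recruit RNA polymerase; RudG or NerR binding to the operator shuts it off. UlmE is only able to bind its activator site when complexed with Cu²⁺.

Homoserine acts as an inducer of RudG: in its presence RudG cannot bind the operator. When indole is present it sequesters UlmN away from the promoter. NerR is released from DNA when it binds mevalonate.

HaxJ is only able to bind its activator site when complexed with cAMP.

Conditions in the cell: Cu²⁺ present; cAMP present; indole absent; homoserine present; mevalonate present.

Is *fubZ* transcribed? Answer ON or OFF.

Cu²⁺ is present, so UlmE is active.
cAMP is present, so HaxJ is active.
Homoserine is present, so RudG is inactive.
Indole is absent, so UlmN is active.
Mevalonate is present, so NerR is inactive.
No repressor is bound and UlmE and HaxJ and UlmN are active, so *fubZ* is transcribed.

ON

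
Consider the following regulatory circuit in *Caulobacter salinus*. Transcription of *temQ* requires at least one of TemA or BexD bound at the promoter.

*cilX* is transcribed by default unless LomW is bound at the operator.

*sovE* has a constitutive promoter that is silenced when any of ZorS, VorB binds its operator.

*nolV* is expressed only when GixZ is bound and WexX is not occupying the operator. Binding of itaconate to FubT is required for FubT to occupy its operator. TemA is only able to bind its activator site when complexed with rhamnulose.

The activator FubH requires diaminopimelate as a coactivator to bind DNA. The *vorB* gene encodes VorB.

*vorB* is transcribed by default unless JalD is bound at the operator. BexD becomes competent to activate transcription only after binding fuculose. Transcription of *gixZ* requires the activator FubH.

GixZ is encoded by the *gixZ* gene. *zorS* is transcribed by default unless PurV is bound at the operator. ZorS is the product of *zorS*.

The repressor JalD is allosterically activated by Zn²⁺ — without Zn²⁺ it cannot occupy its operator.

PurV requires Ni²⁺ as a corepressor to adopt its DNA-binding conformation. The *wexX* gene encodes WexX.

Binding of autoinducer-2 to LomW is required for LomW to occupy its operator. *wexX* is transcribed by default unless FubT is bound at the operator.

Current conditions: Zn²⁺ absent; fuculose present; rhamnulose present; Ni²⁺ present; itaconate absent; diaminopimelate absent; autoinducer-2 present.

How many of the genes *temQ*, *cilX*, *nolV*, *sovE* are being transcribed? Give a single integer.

Rhamnulose is present, so TemA is active.
Fuculose is present, so BexD is active.
Activator TemA is present, so *temQ* is transcribed.
→ *temQ* is ON.
Autoinducer-2 is present, so LomW is active.
With repressor LomW bound, *cilX* is not transcribed.
→ *cilX* is OFF.
Diaminopimelate is absent, so FubH is inactive.
Required activator FubH is absent, so *gixZ* is not transcribed.
So GixZ is not produced.
Itaconate is absent, so FubT is inactive.
With no repressor bound, *wexX* is transcribed.
So WexX is produced and active.
With repressor WexX bound, *nolV* is not transcribed.
→ *nolV* is OFF.
Ni²⁺ is present, so PurV is active.
With repressor PurV bound, *zorS* is not transcribed.
So ZorS is not produced.
Zn²⁺ is absent, so JalD is inactive.
With no repressor bound, *vorB* is transcribed.
So VorB is produced and active.
With repressor VorB bound, *sovE* is not transcribed.
→ *sovE* is OFF.
1 of the 4 genes is transcribed.

1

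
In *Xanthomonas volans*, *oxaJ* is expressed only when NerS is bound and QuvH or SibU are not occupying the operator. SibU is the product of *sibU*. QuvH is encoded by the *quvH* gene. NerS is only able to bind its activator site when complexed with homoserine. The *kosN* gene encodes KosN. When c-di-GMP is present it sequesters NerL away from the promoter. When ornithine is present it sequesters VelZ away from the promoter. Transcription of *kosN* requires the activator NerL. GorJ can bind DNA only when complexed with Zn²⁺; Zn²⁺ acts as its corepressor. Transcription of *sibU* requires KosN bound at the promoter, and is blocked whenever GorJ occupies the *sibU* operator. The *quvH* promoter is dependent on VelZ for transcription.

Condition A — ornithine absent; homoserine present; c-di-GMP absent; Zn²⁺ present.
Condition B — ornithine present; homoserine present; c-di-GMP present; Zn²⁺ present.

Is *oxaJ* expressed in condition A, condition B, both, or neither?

Condition A:
Ornithine is absent, so VelZ is active.
No repressor is bound and VelZ is active, so *quvH* is transcribed.
So QuvH is produced and active.
Homoserine is present, so NerS is active.
c-di-GMP is absent, so NerL is active.
No repressor is bound and NerL is active, so *kosN* is transcribed.
So KosN is produced and active.
Zn²⁺ is present, so GorJ is active.
With repressor GorJ bound, *sibU* is not transcribed.
So SibU is not produced.
With repressor QuvH bound, *oxaJ* is not transcribed.
→ *oxaJ* is OFF in A.
Condition B:
Ornithine is present, so VelZ is inactive.
Required activator VelZ is absent, so *quvH* is not transcribed.
So QuvH is not produced.
Homoserine is present, so NerS is active.
c-di-GMP is present, so NerL is inactive.
Required activator NerL is absent, so *kosN* is not transcribed.
So KosN is not produced.
Zn²⁺ is present, so GorJ is active.
With repressor GorJ bound, *sibU* is not transcribed.
So SibU is not produced.
No repressor is bound and NerS is active, so *oxaJ* is transcribed.
→ *oxaJ* is ON in B.

B only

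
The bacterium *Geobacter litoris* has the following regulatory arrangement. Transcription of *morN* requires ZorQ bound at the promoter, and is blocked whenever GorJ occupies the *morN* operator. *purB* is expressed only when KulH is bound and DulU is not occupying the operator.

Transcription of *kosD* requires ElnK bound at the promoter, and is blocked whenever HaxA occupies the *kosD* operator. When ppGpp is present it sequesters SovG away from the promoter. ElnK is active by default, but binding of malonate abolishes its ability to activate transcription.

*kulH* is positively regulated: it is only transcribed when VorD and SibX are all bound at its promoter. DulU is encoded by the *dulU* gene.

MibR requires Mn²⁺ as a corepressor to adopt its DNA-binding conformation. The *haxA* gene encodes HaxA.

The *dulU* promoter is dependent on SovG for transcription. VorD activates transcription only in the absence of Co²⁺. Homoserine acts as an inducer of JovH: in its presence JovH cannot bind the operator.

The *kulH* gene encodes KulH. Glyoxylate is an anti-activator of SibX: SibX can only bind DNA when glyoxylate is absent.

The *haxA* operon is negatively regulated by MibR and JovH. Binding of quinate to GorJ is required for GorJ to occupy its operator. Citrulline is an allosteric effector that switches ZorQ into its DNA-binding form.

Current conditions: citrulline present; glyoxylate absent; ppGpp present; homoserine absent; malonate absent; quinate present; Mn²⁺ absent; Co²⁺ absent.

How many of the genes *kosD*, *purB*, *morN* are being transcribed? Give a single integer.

Malonate is absent, so ElnK is active.
Mn²⁺ is absent, so MibR is inactive.
Homoserine is absent, so JovH is active.
With repressor JovH bound, *haxA* is not transcribed.
So HaxA is not produced.
No repressor is bound and ElnK is active, so *kosD* is transcribed.
→ *kosD* is ON.
Co²⁺ is absent, so VorD is active.
Glyoxylate is absent, so SibX is active.
No repressor is bound and VorD and SibX are active, so *kulH* is transcribed.
So KulH is produced and active.
ppGpp is present, so SovG is inactive.
Required activator SovG is absent, so *dulU* is not transcribed.
So DulU is not produced.
No repressor is bound and KulH is active, so *purB* is transcribed.
→ *purB* is ON.
Citrulline is present, so ZorQ is active.
Quinate is present, so GorJ is active.
With repressor GorJ bound, *morN* is not transcribed.
→ *morN* is OFF.
2 of the 3 genes are transcribed.

2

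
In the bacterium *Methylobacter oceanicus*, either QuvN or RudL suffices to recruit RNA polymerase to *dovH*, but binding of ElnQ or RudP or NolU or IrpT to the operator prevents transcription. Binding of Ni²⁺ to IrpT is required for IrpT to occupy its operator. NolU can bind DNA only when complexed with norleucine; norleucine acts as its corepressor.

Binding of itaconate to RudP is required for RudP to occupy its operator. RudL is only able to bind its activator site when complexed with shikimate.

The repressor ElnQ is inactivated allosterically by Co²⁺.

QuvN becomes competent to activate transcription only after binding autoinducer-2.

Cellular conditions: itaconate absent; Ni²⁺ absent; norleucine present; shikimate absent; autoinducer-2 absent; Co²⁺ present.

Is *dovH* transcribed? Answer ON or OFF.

OFF

Co²⁺ is present, so ElnQ is inactive.
Itaconate is absent, so RudP is inactive.
Autoinducer-2 is absent, so QuvN is inactive.
Shikimate is absent, so RudL is inactive.
Norleucine is present, so NolU is active.
Ni²⁺ is absent, so IrpT is inactive.
With repressor NolU bound, *dovH* is not transcribed.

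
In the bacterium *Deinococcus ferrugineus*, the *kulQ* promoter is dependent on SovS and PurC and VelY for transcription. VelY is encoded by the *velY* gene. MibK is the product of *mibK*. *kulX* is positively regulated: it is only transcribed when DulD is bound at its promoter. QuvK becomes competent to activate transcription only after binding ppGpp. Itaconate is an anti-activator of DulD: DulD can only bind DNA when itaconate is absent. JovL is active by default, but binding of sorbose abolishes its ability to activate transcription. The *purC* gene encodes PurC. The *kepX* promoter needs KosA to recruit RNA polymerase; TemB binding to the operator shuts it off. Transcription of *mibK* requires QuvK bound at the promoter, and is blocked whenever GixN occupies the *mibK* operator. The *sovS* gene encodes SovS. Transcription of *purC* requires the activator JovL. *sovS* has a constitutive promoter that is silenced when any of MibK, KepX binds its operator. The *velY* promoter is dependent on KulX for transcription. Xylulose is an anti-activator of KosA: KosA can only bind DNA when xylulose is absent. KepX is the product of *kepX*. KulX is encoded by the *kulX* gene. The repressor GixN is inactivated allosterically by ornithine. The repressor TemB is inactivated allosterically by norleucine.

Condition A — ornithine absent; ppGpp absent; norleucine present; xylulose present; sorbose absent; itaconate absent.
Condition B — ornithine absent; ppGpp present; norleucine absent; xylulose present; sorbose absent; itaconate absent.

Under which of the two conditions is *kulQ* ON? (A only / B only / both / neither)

both

Condition A:
Ornithine is absent, so GixN is active.
ppGpp is absent, so QuvK is inactive.
With repressor GixN bound, *mibK* is not transcribed.
So MibK is not produced.
Norleucine is present, so TemB is inactive.
Xylulose is present, so KosA is inactive.
Required activator KosA is absent, so *kepX* is not transcribed.
So KepX is not produced.
With no repressor bound, *sovS* is transcribed.
So SovS is produced and active.
Sorbose is absent, so JovL is active.
No repressor is bound and JovL is active, so *purC* is transcribed.
So PurC is produced and active.
Itaconate is absent, so DulD is active.
No repressor is bound and DulD is active, so *kulX* is transcribed.
So KulX is produced and active.
No repressor is bound and KulX is active, so *velY* is transcribed.
So VelY is produced and active.
No repressor is bound and SovS and PurC and VelY are active, so *kulQ* is transcribed.
→ *kulQ* is ON in A.
Condition B:
Ornithine is absent, so GixN is active.
ppGpp is present, so QuvK is active.
With repressor GixN bound, *mibK* is not transcribed.
So MibK is not produced.
Norleucine is absent, so TemB is active.
Xylulose is present, so KosA is inactive.
With repressor TemB bound, *kepX* is not transcribed.
So KepX is not produced.
With no repressor bound, *sovS* is transcribed.
So SovS is produced and active.
Sorbose is absent, so JovL is active.
No repressor is bound and JovL is active, so *purC* is transcribed.
So PurC is produced and active.
Itaconate is absent, so DulD is active.
No repressor is bound and DulD is active, so *kulX* is transcribed.
So KulX is produced and active.
No repressor is bound and KulX is active, so *velY* is transcribed.
So VelY is produced and active.
No repressor is bound and SovS and PurC and VelY are active, so *kulQ* is transcribed.
→ *kulQ* is ON in B.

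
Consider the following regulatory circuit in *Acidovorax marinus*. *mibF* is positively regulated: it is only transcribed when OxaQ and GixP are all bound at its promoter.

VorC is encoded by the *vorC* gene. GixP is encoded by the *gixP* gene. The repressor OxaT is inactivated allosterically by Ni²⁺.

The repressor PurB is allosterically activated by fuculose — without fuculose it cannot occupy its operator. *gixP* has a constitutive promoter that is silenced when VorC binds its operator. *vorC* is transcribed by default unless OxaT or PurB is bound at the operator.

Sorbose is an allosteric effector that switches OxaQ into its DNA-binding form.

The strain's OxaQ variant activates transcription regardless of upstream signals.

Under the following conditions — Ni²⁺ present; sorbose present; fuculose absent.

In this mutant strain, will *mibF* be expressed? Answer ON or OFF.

OFF

OxaQ is constitutively active in this strain.
Ni²⁺ is present, so OxaT is inactive.
Fuculose is absent, so PurB is inactive.
With no repressor bound, *vorC* is transcribed.
So VorC is produced and active.
With repressor VorC bound, *gixP* is not transcribed.
So GixP is not produced.
Required activator GixP is absent, so *mibF* is not transcribed.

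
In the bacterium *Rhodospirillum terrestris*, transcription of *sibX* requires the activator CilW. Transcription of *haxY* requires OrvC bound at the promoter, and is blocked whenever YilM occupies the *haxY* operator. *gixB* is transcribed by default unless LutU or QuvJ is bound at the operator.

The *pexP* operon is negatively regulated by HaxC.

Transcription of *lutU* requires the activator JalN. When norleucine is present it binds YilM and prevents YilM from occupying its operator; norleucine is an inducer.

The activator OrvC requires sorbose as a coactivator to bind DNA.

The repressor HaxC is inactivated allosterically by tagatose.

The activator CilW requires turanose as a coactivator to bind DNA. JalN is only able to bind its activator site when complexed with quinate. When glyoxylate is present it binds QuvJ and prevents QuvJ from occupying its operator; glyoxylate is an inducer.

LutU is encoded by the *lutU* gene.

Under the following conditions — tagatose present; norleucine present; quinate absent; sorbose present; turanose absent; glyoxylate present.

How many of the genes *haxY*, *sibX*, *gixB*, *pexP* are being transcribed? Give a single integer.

Sorbose is present, so OrvC is active.
Norleucine is present, so YilM is inactive.
No repressor is bound and OrvC is active, so *haxY* is transcribed.
→ *haxY* is ON.
Turanose is absent, so CilW is inactive.
Required activator CilW is absent, so *sibX* is not transcribed.
→ *sibX* is OFF.
Quinate is absent, so JalN is inactive.
Required activator JalN is absent, so *lutU* is not transcribed.
So LutU is not produced.
Glyoxylate is present, so QuvJ is inactive.
With no repressor bound, *gixB* is transcribed.
→ *gixB* is ON.
Tagatose is present, so HaxC is inactive.
With no repressor bound, *pexP* is transcribed.
→ *pexP* is ON.
3 of the 4 genes are transcribed.

3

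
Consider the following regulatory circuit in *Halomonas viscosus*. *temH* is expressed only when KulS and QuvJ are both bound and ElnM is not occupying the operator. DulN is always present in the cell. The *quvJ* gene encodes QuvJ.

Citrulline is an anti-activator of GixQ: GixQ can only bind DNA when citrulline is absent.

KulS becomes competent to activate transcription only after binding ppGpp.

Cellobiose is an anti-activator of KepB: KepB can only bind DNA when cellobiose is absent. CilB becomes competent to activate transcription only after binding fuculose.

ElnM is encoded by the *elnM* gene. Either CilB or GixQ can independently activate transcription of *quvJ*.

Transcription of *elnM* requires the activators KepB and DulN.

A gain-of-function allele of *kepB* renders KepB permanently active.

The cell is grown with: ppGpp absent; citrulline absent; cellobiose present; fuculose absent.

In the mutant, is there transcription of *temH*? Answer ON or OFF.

ppGpp is absent, so KulS is inactive.
KepB is constitutively active in this strain.
DulN is produced constitutively and is active.
No repressor is bound and KepB and DulN are active, so *elnM* is transcribed.
So ElnM is produced and active.
Fuculose is absent, so CilB is inactive.
Citrulline is absent, so GixQ is active.
Activator GixQ is present, so *quvJ* is transcribed.
So QuvJ is produced and active.
With repressor ElnM bound, *temH* is not transcribed.

OFF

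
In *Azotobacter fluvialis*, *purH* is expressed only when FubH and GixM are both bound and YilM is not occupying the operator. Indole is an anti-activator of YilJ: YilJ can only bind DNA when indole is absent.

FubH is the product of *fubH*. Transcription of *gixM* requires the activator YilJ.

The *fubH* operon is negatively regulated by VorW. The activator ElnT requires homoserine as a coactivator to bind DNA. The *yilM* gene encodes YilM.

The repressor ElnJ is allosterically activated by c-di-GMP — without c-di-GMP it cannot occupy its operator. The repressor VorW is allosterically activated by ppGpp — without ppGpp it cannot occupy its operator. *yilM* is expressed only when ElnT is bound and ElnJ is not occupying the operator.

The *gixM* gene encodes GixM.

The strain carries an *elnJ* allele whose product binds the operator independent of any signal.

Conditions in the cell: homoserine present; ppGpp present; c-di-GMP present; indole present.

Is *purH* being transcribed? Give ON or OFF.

OFF

ppGpp is present, so VorW is active.
With repressor VorW bound, *fubH* is not transcribed.
So FubH is not produced.
ElnJ is constitutively active in this strain.
Homoserine is present, so ElnT is active.
With repressor ElnJ bound, *yilM* is not transcribed.
So YilM is not produced.
Indole is present, so YilJ is inactive.
Required activator YilJ is absent, so *gixM* is not transcribed.
So GixM is not produced.
Required activator FubH is absent, so *purH* is not transcribed.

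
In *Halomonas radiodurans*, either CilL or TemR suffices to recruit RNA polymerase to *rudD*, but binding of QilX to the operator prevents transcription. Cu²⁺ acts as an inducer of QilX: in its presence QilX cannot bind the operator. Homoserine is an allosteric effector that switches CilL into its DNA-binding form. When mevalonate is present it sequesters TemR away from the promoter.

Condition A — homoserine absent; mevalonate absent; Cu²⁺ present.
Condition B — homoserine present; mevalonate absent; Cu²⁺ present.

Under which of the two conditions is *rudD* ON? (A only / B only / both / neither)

Condition A:
Homoserine is absent, so CilL is inactive.
Mevalonate is absent, so TemR is active.
Cu²⁺ is present, so QilX is inactive.
Activator TemR is present, so *rudD* is transcribed.
→ *rudD* is ON in A.
Condition B:
Homoserine is present, so CilL is active.
Mevalonate is absent, so TemR is active.
Cu²⁺ is present, so QilX is inactive.
Activator CilL is present, so *rudD* is transcribed.
→ *rudD* is ON in B.

both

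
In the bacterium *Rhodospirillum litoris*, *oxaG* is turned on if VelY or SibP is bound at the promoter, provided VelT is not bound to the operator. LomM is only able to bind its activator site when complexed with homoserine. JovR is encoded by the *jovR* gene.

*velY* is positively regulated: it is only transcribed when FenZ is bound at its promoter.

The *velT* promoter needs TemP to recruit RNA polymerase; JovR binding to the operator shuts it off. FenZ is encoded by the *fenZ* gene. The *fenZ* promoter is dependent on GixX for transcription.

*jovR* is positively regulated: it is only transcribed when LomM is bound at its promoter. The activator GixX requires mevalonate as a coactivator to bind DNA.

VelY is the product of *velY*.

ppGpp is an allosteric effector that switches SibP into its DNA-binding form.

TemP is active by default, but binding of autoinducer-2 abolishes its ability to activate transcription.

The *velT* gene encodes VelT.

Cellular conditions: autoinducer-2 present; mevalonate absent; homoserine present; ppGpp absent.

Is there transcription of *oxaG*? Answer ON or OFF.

Homoserine is present, so LomM is active.
No repressor is bound and LomM is active, so *jovR* is transcribed.
So JovR is produced and active.
Autoinducer-2 is present, so TemP is inactive.
With repressor JovR bound, *velT* is not transcribed.
So VelT is not produced.
Mevalonate is absent, so GixX is inactive.
Required activator GixX is absent, so *fenZ* is not transcribed.
So FenZ is not produced.
Required activator FenZ is absent, so *velY* is not transcribed.
So VelY is not produced.
ppGpp is absent, so SibP is inactive.
No activator is available at the *oxaG* promoter, so *oxaG* is not transcribed.

OFF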